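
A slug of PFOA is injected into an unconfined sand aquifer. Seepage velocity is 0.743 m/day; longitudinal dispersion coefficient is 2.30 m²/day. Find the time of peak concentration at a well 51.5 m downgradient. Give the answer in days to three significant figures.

For the 1D instantaneous-source solution, setting ∂C/∂t = 0 at fixed x gives v²t² + 2Dt − x² = 0, so t = (√(D² + v²x²) − D)/v².
√(D² + v²x²) = √(2.30² + 0.743² × 51.5²) = 38.33; v² = 0.552049.
t = (38.33 − 2.30)/0.552049 = 65.3 days (vs. the pure-advection estimate x/v = 69.3 d).

65.3 days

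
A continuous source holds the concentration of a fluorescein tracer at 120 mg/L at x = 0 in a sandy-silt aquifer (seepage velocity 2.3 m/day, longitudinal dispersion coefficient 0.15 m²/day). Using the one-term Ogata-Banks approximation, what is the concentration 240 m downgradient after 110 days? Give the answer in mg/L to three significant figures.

119 mg/L

For a continuous step input, C/C₀ ≈ ½·erfc((x−vt)/(2√(Dt))).
vt = 2.3 × 110 = 253 m and 2√(Dt) = 2√(0.15 × 110) = 8.124 m.
Argument (x−vt)/(2√(Dt)) = (240 − 253)/8.124 = -1.600; ½·erfc(-1.600) = 0.9882.
C = 120 × 0.9882 = 119 mg/L.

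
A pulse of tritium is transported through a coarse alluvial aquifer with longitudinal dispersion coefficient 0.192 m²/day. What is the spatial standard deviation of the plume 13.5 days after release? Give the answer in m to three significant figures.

2.28 m

Dispersive spreading gives a Gaussian with σ² = 2Dt; advection only shifts the center.
σ = √(2 × 0.192 × 13.5) = 2.28 m.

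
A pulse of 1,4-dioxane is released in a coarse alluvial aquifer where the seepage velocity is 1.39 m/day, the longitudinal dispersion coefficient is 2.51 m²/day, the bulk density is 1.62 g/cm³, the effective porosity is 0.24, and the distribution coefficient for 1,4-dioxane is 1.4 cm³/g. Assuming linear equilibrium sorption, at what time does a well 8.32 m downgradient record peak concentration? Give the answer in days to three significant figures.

50.4 days

Retardation factor R = 1 + ρ_b·K_d/n = 1 + 1.62 × 1.4/0.24 = 10.45.
Sorption retards both mechanisms: v_R = v/R = 0.1330 m/day, D_R = D/R = 0.2402 m²/day.
Peak time from v_R²t² + 2D_R t − x² = 0: t = (√(D_R² + v_R²x²) − D_R)/v_R².
√(D_R² + v_R²x²) = √(0.2402² + 0.1330² × 8.32²) = 1.132; v_R² = 0.01769.
t = (1.132 − 0.2402)/0.01769 = 50.4 days.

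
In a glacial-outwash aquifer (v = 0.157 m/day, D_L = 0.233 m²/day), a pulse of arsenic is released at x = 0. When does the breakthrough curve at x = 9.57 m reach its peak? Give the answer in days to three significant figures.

52.2 days

For the 1D instantaneous-source solution, setting ∂C/∂t = 0 at fixed x gives v²t² + 2Dt − x² = 0, so t = (√(D² + v²x²) − D)/v².
√(D² + v²x²) = √(0.233² + 0.157² × 9.57²) = 1.520; v² = 0.024649.
t = (1.520 − 0.233)/0.024649 = 52.2 days (vs. the pure-advection estimate x/v = 61.0 d).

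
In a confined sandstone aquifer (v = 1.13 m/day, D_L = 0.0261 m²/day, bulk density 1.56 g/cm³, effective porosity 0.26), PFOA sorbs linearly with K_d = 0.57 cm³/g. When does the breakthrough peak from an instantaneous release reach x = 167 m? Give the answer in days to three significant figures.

Retardation factor R = 1 + ρ_b·K_d/n = 1 + 1.56 × 0.57/0.26 = 4.420.
Sorption retards both mechanisms: v_R = v/R = 0.2557 m/day, D_R = D/R = 0.005905 m²/day.
Peak time from v_R²t² + 2D_R t − x² = 0: t = (√(D_R² + v_R²x²) − D_R)/v_R².
√(D_R² + v_R²x²) = √(0.005905² + 0.2557² × 167²) = 42.70; v_R² = 0.06538.
t = (42.70 − 0.005905)/0.06538 = 653 days.

653 days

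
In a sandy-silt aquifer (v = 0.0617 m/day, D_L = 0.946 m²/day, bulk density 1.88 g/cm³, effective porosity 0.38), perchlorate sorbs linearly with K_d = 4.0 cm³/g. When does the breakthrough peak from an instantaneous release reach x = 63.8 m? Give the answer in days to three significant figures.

Retardation factor R = 1 + ρ_b·K_d/n = 1 + 1.88 × 4.0/0.38 = 20.79.
Sorption retards both mechanisms: v_R = v/R = 0.002968 m/day, D_R = D/R = 0.04550 m²/day.
Peak time from v_R²t² + 2D_R t − x² = 0: t = (√(D_R² + v_R²x²) − D_R)/v_R².
√(D_R² + v_R²x²) = √(0.04550² + 0.002968² × 63.8²) = 0.1947; v_R² = 8.809e-06.
t = (0.1947 − 0.04550)/8.809e-06 = 16900 days.

16900 days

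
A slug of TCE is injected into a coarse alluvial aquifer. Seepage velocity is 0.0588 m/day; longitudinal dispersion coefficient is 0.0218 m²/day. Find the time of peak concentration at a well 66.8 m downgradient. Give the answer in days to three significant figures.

1130 days

For the 1D instantaneous-source solution, setting ∂C/∂t = 0 at fixed x gives v²t² + 2Dt − x² = 0, so t = (√(D² + v²x²) − D)/v².
√(D² + v²x²) = √(0.0218² + 0.0588² × 66.8²) = 3.928; v² = 0.00345744.
t = (3.928 − 0.0218)/0.00345744 = 1130 days (vs. the pure-advection estimate x/v = 1140 d).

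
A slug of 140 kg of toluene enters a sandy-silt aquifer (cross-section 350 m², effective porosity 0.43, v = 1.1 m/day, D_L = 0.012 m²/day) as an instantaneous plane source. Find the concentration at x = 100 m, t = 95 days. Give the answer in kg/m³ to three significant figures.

0.00290 kg/m³

For an instantaneous plane source, C(x,t) = M/(n_e·A·√(4πDt)) · exp(−(x−vt)²/(4Dt)), with n_e·A the pore (flow) area.
Plume center vt = 1.1 × 95 = 104.5 m, so the well at 100 m is 4.5 m upgradient of the peak.
√(4πDt) = 3.785 m, giving peak height M/(n_e·A·√(4πDt)) = 140/(0.43 × 350 × 3.785) = 0.2458 kg/m³.
(x−vt)²/(4Dt) = (-4.5)²/(4 × 0.012 × 95) = 4.441; exp(−4.441) = 0.01178.
C = 0.2458 × 0.01178 = 0.00290 kg/m³.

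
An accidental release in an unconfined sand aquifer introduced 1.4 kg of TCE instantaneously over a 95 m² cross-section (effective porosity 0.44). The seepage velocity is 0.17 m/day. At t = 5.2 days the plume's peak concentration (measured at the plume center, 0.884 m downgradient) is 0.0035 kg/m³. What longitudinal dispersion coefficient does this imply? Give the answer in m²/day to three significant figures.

At the plume center C_max = M/(n_e·A·√(4πDt)), so D = M²/(4πt·(n_e·A·C_max)²).
n_e·A·C_max = 0.44 × 95 × 0.0035 = 0.1463 kg/m.
D = 1.4²/(4π × 5.2 × 0.1463²) = 1.40 m²/day.

1.40 m²/day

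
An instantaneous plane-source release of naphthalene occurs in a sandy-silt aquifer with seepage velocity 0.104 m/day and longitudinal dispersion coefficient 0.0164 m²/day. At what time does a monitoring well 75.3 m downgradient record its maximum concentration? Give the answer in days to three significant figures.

723 days

For the 1D instantaneous-source solution, setting ∂C/∂t = 0 at fixed x gives v²t² + 2Dt − x² = 0, so t = (√(D² + v²x²) − D)/v².
√(D² + v²x²) = √(0.0164² + 0.104² × 75.3²) = 7.831; v² = 0.010816.
t = (7.831 − 0.0164)/0.010816 = 723 days (vs. the pure-advection estimate x/v = 724 d).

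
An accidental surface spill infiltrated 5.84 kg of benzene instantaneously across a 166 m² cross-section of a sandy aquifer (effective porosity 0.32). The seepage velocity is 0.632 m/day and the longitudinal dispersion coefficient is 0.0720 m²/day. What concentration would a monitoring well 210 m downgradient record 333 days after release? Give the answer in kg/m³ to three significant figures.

For an instantaneous plane source, C(x,t) = M/(n_e·A·√(4πDt)) · exp(−(x−vt)²/(4Dt)), with n_e·A the pore (flow) area.
Plume center vt = 0.632 × 333 = 210.456 m, so the well at 210 m is 0.456 m upgradient of the peak.
√(4πDt) = 17.36 m, giving peak height M/(n_e·A·√(4πDt)) = 5.84/(0.32 × 166 × 17.36) = 0.006333 kg/m³.
(x−vt)²/(4Dt) = (-0.456)²/(4 × 0.0720 × 333) = 0.002168; exp(−0.002168) = 0.9978.
C = 0.006333 × 0.9978 = 0.00632 kg/m³.

0.00632 kg/m³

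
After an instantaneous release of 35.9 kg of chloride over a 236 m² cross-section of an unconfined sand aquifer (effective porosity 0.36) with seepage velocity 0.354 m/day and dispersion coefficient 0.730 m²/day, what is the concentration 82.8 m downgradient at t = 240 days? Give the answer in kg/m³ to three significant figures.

For an instantaneous plane source, C(x,t) = M/(n_e·A·√(4πDt)) · exp(−(x−vt)²/(4Dt)), with n_e·A the pore (flow) area.
Plume center vt = 0.354 × 240 = 84.96 m, so the well at 82.8 m is 2.16 m upgradient of the peak.
√(4πDt) = 46.92 m, giving peak height M/(n_e·A·√(4πDt)) = 35.9/(0.36 × 236 × 46.92) = 0.009006 kg/m³.
(x−vt)²/(4Dt) = (-2.16)²/(4 × 0.730 × 240) = 0.006658; exp(−0.006658) = 0.9934.
C = 0.009006 × 0.9934 = 0.00895 kg/m³.

0.00895 kg/m³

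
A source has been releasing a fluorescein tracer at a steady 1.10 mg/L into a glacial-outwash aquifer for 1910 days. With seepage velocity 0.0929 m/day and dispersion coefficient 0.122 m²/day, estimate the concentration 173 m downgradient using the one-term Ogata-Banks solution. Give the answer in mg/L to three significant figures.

For a continuous step input, C/C₀ ≈ ½·erfc((x−vt)/(2√(Dt))).
vt = 0.0929 × 1910 = 177.439 m and 2√(Dt) = 2√(0.122 × 1910) = 30.53 m.
Argument (x−vt)/(2√(Dt)) = (173 − 177.439)/30.53 = -0.1454; ½·erfc(-0.1454) = 0.5815.
C = 1.10 × 0.5815 = 0.640 mg/L.

0.640 mg/L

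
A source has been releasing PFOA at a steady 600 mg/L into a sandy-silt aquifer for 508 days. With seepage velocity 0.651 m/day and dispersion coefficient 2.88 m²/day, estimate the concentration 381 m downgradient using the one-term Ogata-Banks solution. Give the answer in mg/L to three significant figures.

For a continuous step input, C/C₀ ≈ ½·erfc((x−vt)/(2√(Dt))).
vt = 0.651 × 508 = 330.708 m and 2√(Dt) = 2√(2.88 × 508) = 76.50 m.
Argument (x−vt)/(2√(Dt)) = (381 − 330.708)/76.50 = 0.6574; ½·erfc(0.6574) = 0.1763.
C = 600 × 0.1763 = 106 mg/L.

106 mg/L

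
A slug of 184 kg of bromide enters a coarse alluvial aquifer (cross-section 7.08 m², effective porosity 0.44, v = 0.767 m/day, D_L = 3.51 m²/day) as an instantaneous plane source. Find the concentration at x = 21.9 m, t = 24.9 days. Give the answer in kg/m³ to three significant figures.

1.74 kg/m³

For an instantaneous plane source, C(x,t) = M/(n_e·A·√(4πDt)) · exp(−(x−vt)²/(4Dt)), with n_e·A the pore (flow) area.
Plume center vt = 0.767 × 24.9 = 19.0983 m, so the well at 21.9 m is 2.8017 m downgradient of the peak.
√(4πDt) = 33.14 m, giving peak height M/(n_e·A·√(4πDt)) = 184/(0.44 × 7.08 × 33.14) = 1.782 kg/m³.
(x−vt)²/(4Dt) = (2.8017)²/(4 × 3.51 × 24.9) = 0.02245; exp(−0.02245) = 0.9778.
C = 1.782 × 0.9778 = 1.74 kg/m³.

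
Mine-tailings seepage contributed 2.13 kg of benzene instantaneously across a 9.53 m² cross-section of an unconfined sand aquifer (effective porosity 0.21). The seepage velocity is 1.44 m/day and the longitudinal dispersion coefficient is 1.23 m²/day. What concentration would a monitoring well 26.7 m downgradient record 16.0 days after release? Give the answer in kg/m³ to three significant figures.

For an instantaneous plane source, C(x,t) = M/(n_e·A·√(4πDt)) · exp(−(x−vt)²/(4Dt)), with n_e·A the pore (flow) area.
Plume center vt = 1.44 × 16.0 = 23.04 m, so the well at 26.7 m is 3.66 m downgradient of the peak.
√(4πDt) = 15.73 m, giving peak height M/(n_e·A·√(4πDt)) = 2.13/(0.21 × 9.53 × 15.73) = 0.06766 kg/m³.
(x−vt)²/(4Dt) = (3.66)²/(4 × 1.23 × 16.0) = 0.1702; exp(−0.1702) = 0.8435.
C = 0.06766 × 0.8435 = 0.0571 kg/m³.

0.0571 kg/m³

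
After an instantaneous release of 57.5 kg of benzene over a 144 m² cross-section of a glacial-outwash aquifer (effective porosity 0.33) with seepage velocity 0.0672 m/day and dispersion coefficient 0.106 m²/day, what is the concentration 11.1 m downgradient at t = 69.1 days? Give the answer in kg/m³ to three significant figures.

For an instantaneous plane source, C(x,t) = M/(n_e·A·√(4πDt)) · exp(−(x−vt)²/(4Dt)), with n_e·A the pore (flow) area.
Plume center vt = 0.0672 × 69.1 = 4.64352 m, so the well at 11.1 m is 6.45648 m downgradient of the peak.
√(4πDt) = 9.594 m, giving peak height M/(n_e·A·√(4πDt)) = 57.5/(0.33 × 144 × 9.594) = 0.1261 kg/m³.
(x−vt)²/(4Dt) = (6.45648)²/(4 × 0.106 × 69.1) = 1.423; exp(−1.423) = 0.2410.
C = 0.1261 × 0.2410 = 0.0304 kg/m³.

0.0304 kg/m³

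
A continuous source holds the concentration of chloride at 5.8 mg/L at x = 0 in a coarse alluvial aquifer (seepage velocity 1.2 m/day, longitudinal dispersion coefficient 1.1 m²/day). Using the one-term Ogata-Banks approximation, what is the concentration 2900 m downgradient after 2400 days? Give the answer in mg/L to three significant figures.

2.27 mg/L

For a continuous step input, C/C₀ ≈ ½·erfc((x−vt)/(2√(Dt))).
vt = 1.2 × 2400 = 2880 m and 2√(Dt) = 2√(1.1 × 2400) = 102.8 m.
Argument (x−vt)/(2√(Dt)) = (2900 − 2880)/102.8 = 0.1946; ½·erfc(0.1946) = 0.3916.
C = 5.8 × 0.3916 = 2.27 mg/L.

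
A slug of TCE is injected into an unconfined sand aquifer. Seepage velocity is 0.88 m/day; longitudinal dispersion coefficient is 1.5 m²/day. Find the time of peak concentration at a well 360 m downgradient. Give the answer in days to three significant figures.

For the 1D instantaneous-source solution, setting ∂C/∂t = 0 at fixed x gives v²t² + 2Dt − x² = 0, so t = (√(D² + v²x²) − D)/v².
√(D² + v²x²) = √(1.5² + 0.88² × 360²) = 316.8; v² = 0.7744.
t = (316.8 − 1.5)/0.7744 = 407 days (vs. the pure-advection estimate x/v = 409 d).

407 days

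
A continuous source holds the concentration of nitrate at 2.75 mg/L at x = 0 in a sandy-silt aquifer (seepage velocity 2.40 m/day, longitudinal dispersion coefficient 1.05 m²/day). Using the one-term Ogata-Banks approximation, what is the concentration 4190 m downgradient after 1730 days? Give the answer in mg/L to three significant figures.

0.727 mg/L

For a continuous step input, C/C₀ ≈ ½·erfc((x−vt)/(2√(Dt))).
vt = 2.40 × 1730 = 4152 m and 2√(Dt) = 2√(1.05 × 1730) = 85.24 m.
Argument (x−vt)/(2√(Dt)) = (4190 − 4152)/85.24 = 0.4458; ½·erfc(0.4458) = 0.2642.
C = 2.75 × 0.2642 = 0.727 mg/L.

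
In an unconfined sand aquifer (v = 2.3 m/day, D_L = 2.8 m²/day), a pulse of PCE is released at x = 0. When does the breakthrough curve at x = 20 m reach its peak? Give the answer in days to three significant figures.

For the 1D instantaneous-source solution, setting ∂C/∂t = 0 at fixed x gives v²t² + 2Dt − x² = 0, so t = (√(D² + v²x²) − D)/v².
√(D² + v²x²) = √(2.8² + 2.3² × 20²) = 46.09; v² = 5.29.
t = (46.09 − 2.8)/5.29 = 8.18 days (vs. the pure-advection estimate x/v = 8.70 d).

8.18 days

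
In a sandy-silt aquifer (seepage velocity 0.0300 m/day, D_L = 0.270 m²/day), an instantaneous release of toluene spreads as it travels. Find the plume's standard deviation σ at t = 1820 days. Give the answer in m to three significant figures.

31.3 m

Dispersive spreading gives a Gaussian with σ² = 2Dt; advection only shifts the center.
σ = √(2 × 0.270 × 1820) = 31.3 m.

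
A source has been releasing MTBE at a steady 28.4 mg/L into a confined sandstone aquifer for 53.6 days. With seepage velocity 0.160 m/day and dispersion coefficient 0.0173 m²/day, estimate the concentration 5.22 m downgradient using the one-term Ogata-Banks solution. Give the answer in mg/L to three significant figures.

28.2 mg/L

For a continuous step input, C/C₀ ≈ ½·erfc((x−vt)/(2√(Dt))).
vt = 0.160 × 53.6 = 8.576 m and 2√(Dt) = 2√(0.0173 × 53.6) = 1.926 m.
Argument (x−vt)/(2√(Dt)) = (5.22 − 8.576)/1.926 = -1.742; ½·erfc(-1.742) = 0.9931.
C = 28.4 × 0.9931 = 28.2 mg/L.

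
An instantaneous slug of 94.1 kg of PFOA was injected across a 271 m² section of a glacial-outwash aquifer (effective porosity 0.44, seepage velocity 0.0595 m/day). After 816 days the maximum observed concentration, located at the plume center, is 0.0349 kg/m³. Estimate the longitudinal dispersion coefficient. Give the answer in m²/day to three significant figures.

At the plume center C_max = M/(n_e·A·√(4πDt)), so D = M²/(4πt·(n_e·A·C_max)²).
n_e·A·C_max = 0.44 × 271 × 0.0349 = 4.161 kg/m.
D = 94.1²/(4π × 816 × 4.161²) = 0.0499 m²/day.

0.0499 m²/day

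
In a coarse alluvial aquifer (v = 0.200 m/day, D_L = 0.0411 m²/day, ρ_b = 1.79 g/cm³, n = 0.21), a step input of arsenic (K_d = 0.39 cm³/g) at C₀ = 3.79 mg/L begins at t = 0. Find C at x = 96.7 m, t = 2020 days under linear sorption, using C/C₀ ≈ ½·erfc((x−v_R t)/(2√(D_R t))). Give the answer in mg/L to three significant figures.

Retardation factor R = 1 + ρ_b·K_d/n = 1 + 1.79 × 0.39/0.21 = 4.324.
Sorption retards both mechanisms: v_R = v/R = 0.04625 m/day, D_R = D/R = 0.009505 m²/day.
v_R·t = 0.04625 × 2020 = 93.425 m; 2√(D_R t) = 8.764 m; argument = (96.7 − 93.425)/8.764 = 0.3737.
C = C₀ × ½·erfc(0.3737) = 3.79 × 0.2986 = 1.13 mg/L.

1.13 mg/L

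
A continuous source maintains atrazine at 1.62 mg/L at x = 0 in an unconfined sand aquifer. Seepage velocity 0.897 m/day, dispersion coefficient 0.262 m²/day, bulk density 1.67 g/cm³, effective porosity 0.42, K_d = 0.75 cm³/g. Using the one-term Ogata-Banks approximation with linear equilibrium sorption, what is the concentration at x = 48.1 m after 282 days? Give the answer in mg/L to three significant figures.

Retardation factor R = 1 + ρ_b·K_d/n = 1 + 1.67 × 0.75/0.42 = 3.982.
Sorption retards both mechanisms: v_R = v/R = 0.2253 m/day, D_R = D/R = 0.06580 m²/day.
v_R·t = 0.2253 × 282 = 63.5346 m; 2√(D_R t) = 8.615 m; argument = (48.1 − 63.5346)/8.615 = -1.792.
C = C₀ × ½·erfc(-1.792) = 1.62 × 0.9944 = 1.61 mg/L.

1.61 mg/L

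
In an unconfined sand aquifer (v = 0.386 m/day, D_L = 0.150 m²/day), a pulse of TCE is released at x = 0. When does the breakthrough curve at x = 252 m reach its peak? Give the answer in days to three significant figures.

652 days

For the 1D instantaneous-source solution, setting ∂C/∂t = 0 at fixed x gives v²t² + 2Dt − x² = 0, so t = (√(D² + v²x²) − D)/v².
√(D² + v²x²) = √(0.150² + 0.386² × 252²) = 97.27; v² = 0.148996.
t = (97.27 − 0.150)/0.148996 = 652 days (vs. the pure-advection estimate x/v = 653 d).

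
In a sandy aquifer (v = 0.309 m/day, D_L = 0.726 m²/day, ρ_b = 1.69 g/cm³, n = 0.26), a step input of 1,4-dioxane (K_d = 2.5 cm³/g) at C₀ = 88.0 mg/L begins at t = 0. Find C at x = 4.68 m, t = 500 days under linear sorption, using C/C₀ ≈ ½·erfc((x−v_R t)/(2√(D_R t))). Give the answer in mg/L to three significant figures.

Retardation factor R = 1 + ρ_b·K_d/n = 1 + 1.69 × 2.5/0.26 = 17.25.
Sorption retards both mechanisms: v_R = v/R = 0.01791 m/day, D_R = D/R = 0.04209 m²/day.
v_R·t = 0.01791 × 500 = 8.955 m; 2√(D_R t) = 9.175 m; argument = (4.68 − 8.955)/9.175 = -0.4659.
C = C₀ × ½·erfc(-0.4659) = 88.0 × 0.7450 = 65.6 mg/L.

65.6 mg/L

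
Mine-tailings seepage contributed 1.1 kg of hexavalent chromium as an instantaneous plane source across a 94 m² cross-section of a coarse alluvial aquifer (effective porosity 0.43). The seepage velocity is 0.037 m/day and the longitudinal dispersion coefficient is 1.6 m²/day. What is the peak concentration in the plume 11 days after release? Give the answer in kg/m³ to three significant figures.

0.00183 kg/m³

The peak of an instantaneous 1D plume sits at x = vt; there the Gaussian factor is 1 and C_max = M/(n_e·A·√(4πDt)), where n_e·A is the pore area the mass is dissolved in.
√(4πDt) = √(4π × 1.6 × 11) = 14.87 m, so C_max = 1.1/(0.43 × 94 × 14.87) = 0.00183 kg/m³.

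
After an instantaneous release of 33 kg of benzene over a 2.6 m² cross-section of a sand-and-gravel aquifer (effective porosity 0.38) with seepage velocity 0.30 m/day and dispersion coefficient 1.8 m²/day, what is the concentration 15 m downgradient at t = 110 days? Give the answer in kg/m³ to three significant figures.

0.445 kg/m³

For an instantaneous plane source, C(x,t) = M/(n_e·A·√(4πDt)) · exp(−(x−vt)²/(4Dt)), with n_e·A the pore (flow) area.
Plume center vt = 0.30 × 110 = 33 m, so the well at 15 m is 18 m upgradient of the peak.
√(4πDt) = 49.88 m, giving peak height M/(n_e·A·√(4πDt)) = 33/(0.38 × 2.6 × 49.88) = 0.6696 kg/m³.
(x−vt)²/(4Dt) = (-18)²/(4 × 1.8 × 110) = 0.4091; exp(−0.4091) = 0.6642.
C = 0.6696 × 0.6642 = 0.445 kg/m³.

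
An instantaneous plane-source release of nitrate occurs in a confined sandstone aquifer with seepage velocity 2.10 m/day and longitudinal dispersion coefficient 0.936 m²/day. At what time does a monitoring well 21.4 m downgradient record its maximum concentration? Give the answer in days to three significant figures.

For the 1D instantaneous-source solution, setting ∂C/∂t = 0 at fixed x gives v²t² + 2Dt − x² = 0, so t = (√(D² + v²x²) − D)/v².
√(D² + v²x²) = √(0.936² + 2.10² × 21.4²) = 44.95; v² = 4.41.
t = (44.95 − 0.936)/4.41 = 9.98 days (vs. the pure-advection estimate x/v = 10.2 d).

9.98 days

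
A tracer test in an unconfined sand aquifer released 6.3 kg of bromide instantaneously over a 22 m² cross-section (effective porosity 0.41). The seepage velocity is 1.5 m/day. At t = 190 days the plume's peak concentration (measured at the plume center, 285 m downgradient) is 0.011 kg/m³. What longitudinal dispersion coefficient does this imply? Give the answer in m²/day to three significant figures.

1.69 m²/day

At the plume center C_max = M/(n_e·A·√(4πDt)), so D = M²/(4πt·(n_e·A·C_max)²).
n_e·A·C_max = 0.41 × 22 × 0.011 = 0.09922 kg/m.
D = 6.3²/(4π × 190 × 0.09922²) = 1.69 m²/day.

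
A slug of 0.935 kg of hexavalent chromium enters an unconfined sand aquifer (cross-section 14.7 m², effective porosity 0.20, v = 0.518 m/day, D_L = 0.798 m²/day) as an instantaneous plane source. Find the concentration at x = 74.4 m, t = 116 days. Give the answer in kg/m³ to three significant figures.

0.00536 kg/m³

For an instantaneous plane source, C(x,t) = M/(n_e·A·√(4πDt)) · exp(−(x−vt)²/(4Dt)), with n_e·A the pore (flow) area.
Plume center vt = 0.518 × 116 = 60.088 m, so the well at 74.4 m is 14.312 m downgradient of the peak.
√(4πDt) = 34.11 m, giving peak height M/(n_e·A·√(4πDt)) = 0.935/(0.20 × 14.7 × 34.11) = 0.009324 kg/m³.
(x−vt)²/(4Dt) = (14.312)²/(4 × 0.798 × 116) = 0.5532; exp(−0.5532) = 0.5751.
C = 0.009324 × 0.5751 = 0.00536 kg/m³.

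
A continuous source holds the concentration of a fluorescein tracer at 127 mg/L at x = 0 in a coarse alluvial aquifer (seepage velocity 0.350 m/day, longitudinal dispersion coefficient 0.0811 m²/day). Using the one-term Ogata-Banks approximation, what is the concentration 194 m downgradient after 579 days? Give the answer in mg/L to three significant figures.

103 mg/L

For a continuous step input, C/C₀ ≈ ½·erfc((x−vt)/(2√(Dt))).
vt = 0.350 × 579 = 202.65 m and 2√(Dt) = 2√(0.0811 × 579) = 13.71 m.
Argument (x−vt)/(2√(Dt)) = (194 − 202.65)/13.71 = -0.6309; ½·erfc(-0.6309) = 0.8139.
C = 127 × 0.8139 = 103 mg/L.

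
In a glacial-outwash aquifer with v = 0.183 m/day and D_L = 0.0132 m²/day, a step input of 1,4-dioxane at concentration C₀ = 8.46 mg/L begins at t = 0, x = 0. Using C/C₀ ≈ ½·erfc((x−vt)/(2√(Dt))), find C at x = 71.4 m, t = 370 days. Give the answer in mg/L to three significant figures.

1.01 mg/L

For a continuous step input, C/C₀ ≈ ½·erfc((x−vt)/(2√(Dt))).
vt = 0.183 × 370 = 67.71 m and 2√(Dt) = 2√(0.0132 × 370) = 4.420 m.
Argument (x−vt)/(2√(Dt)) = (71.4 − 67.71)/4.420 = 0.8348; ½·erfc(0.8348) = 0.1189.
C = 8.46 × 0.1189 = 1.01 mg/L.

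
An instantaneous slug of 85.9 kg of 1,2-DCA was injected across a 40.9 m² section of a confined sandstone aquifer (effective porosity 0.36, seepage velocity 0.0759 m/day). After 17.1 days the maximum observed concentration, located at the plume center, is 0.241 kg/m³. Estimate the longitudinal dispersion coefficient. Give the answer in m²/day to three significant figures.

2.73 m²/day

At the plume center C_max = M/(n_e·A·√(4πDt)), so D = M²/(4πt·(n_e·A·C_max)²).
n_e·A·C_max = 0.36 × 40.9 × 0.241 = 3.548 kg/m.
D = 85.9²/(4π × 17.1 × 3.548²) = 2.73 m²/day.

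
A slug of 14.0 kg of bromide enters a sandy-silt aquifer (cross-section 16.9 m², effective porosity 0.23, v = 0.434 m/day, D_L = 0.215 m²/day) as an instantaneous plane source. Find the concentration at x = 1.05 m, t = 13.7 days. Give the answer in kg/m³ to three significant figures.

0.0774 kg/m³

For an instantaneous plane source, C(x,t) = M/(n_e·A·√(4πDt)) · exp(−(x−vt)²/(4Dt)), with n_e·A the pore (flow) area.
Plume center vt = 0.434 × 13.7 = 5.9458 m, so the well at 1.05 m is 4.8958 m upgradient of the peak.
√(4πDt) = 6.084 m, giving peak height M/(n_e·A·√(4πDt)) = 14.0/(0.23 × 16.9 × 6.084) = 0.5920 kg/m³.
(x−vt)²/(4Dt) = (-4.8958)²/(4 × 0.215 × 13.7) = 2.034; exp(−2.034) = 0.1308.
C = 0.5920 × 0.1308 = 0.0774 kg/m³.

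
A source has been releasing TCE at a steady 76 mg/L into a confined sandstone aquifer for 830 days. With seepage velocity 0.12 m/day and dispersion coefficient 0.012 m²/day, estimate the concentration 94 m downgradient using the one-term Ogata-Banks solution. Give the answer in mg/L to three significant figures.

For a continuous step input, C/C₀ ≈ ½·erfc((x−vt)/(2√(Dt))).
vt = 0.12 × 830 = 99.6 m and 2√(Dt) = 2√(0.012 × 830) = 6.312 m.
Argument (x−vt)/(2√(Dt)) = (94 − 99.6)/6.312 = -0.8872; ½·erfc(-0.8872) = 0.8952.
C = 76 × 0.8952 = 68.0 mg/L.

68.0 mg/L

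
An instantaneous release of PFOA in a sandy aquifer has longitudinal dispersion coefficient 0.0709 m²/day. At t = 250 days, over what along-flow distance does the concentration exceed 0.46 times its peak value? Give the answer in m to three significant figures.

14.8 m

The plume is Gaussian with σ = √(2Dt) = √(2 × 0.0709 × 250) = 5.954 m.
C/C_peak = exp(−Δx²/(2σ²)) = 0.46 ⇒ Δx = σ·√(−2 ln 0.46) = 5.954 × 1.246 = 7.419 m.
Width = 2Δx = 14.8 m.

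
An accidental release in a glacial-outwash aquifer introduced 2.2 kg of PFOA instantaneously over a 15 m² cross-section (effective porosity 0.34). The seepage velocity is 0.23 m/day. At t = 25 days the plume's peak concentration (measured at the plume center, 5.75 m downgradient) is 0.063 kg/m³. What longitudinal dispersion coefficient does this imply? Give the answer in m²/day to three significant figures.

At the plume center C_max = M/(n_e·A·√(4πDt)), so D = M²/(4πt·(n_e·A·C_max)²).
n_e·A·C_max = 0.34 × 15 × 0.063 = 0.3213 kg/m.
D = 2.2²/(4π × 25 × 0.3213²) = 0.149 m²/day.

0.149 m²/day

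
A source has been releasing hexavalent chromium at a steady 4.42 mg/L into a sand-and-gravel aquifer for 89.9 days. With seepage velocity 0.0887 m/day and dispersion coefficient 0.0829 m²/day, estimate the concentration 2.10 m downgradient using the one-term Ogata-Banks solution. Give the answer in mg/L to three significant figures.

4.14 mg/L

For a continuous step input, C/C₀ ≈ ½·erfc((x−vt)/(2√(Dt))).
vt = 0.0887 × 89.9 = 7.97413 m and 2√(Dt) = 2√(0.0829 × 89.9) = 5.460 m.
Argument (x−vt)/(2√(Dt)) = (2.10 − 7.97413)/5.460 = -1.076; ½·erfc(-1.076) = 0.9360.
C = 4.42 × 0.9360 = 4.14 mg/L.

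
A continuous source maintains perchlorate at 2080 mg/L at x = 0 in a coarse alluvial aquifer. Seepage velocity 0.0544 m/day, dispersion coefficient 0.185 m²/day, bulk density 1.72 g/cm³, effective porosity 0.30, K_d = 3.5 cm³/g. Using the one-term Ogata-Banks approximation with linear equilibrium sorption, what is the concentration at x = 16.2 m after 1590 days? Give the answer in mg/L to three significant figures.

Retardation factor R = 1 + ρ_b·K_d/n = 1 + 1.72 × 3.5/0.30 = 21.07.
Sorption retards both mechanisms: v_R = v/R = 0.002582 m/day, D_R = D/R = 0.008780 m²/day.
v_R·t = 0.002582 × 1590 = 4.10538 m; 2√(D_R t) = 7.473 m; argument = (16.2 − 4.10538)/7.473 = 1.618.
C = C₀ × ½·erfc(1.618) = 2080 × 0.01106 = 23.0 mg/L.

23.0 mg/L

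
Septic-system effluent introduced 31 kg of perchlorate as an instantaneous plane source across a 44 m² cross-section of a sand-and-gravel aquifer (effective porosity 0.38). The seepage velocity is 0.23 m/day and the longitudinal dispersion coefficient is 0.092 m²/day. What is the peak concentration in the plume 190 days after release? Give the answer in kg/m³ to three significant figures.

0.125 kg/m³

The peak of an instantaneous 1D plume sits at x = vt; there the Gaussian factor is 1 and C_max = M/(n_e·A·√(4πDt)), where n_e·A is the pore area the mass is dissolved in.
√(4πDt) = √(4π × 0.092 × 190) = 14.82 m, so C_max = 31/(0.38 × 44 × 14.82) = 0.125 kg/m³.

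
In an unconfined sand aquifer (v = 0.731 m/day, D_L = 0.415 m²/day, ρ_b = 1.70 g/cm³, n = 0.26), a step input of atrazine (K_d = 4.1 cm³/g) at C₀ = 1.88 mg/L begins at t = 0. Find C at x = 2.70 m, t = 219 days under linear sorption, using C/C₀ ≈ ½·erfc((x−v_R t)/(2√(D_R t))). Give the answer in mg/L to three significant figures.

1.66 mg/L

Retardation factor R = 1 + ρ_b·K_d/n = 1 + 1.70 × 4.1/0.26 = 27.81.
Sorption retards both mechanisms: v_R = v/R = 0.02629 m/day, D_R = D/R = 0.01492 m²/day.
v_R·t = 0.02629 × 219 = 5.75751 m; 2√(D_R t) = 3.615 m; argument = (2.70 − 5.75751)/3.615 = -0.8458.
C = C₀ × ½·erfc(-0.8458) = 1.88 × 0.8842 = 1.66 mg/L.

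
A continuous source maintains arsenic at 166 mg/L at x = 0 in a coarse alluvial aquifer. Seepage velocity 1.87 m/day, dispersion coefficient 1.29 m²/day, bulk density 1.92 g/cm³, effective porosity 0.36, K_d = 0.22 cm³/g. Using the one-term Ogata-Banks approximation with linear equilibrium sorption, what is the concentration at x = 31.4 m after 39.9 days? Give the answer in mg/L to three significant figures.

110 mg/L

Retardation factor R = 1 + ρ_b·K_d/n = 1 + 1.92 × 0.22/0.36 = 2.173.
Sorption retards both mechanisms: v_R = v/R = 0.8606 m/day, D_R = D/R = 0.5936 m²/day.
v_R·t = 0.8606 × 39.9 = 34.33794 m; 2√(D_R t) = 9.733 m; argument = (31.4 − 34.33794)/9.733 = -0.3019.
C = C₀ × ½·erfc(-0.3019) = 166 × 0.6653 = 110 mg/L.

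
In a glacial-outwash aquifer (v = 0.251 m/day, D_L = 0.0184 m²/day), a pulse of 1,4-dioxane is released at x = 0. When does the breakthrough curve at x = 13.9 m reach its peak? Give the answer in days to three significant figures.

55.1 days

For the 1D instantaneous-source solution, setting ∂C/∂t = 0 at fixed x gives v²t² + 2Dt − x² = 0, so t = (√(D² + v²x²) − D)/v².
√(D² + v²x²) = √(0.0184² + 0.251² × 13.9²) = 3.489; v² = 0.063001.
t = (3.489 − 0.0184)/0.063001 = 55.1 days (vs. the pure-advection estimate x/v = 55.4 d).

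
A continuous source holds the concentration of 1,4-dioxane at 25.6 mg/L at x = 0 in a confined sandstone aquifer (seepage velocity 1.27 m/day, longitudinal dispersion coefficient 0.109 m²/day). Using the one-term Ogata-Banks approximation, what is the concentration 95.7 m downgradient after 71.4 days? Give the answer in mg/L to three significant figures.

2.60 mg/L

For a continuous step input, C/C₀ ≈ ½·erfc((x−vt)/(2√(Dt))).
vt = 1.27 × 71.4 = 90.678 m and 2√(Dt) = 2√(0.109 × 71.4) = 5.579 m.
Argument (x−vt)/(2√(Dt)) = (95.7 − 90.678)/5.579 = 0.9002; ½·erfc(0.9002) = 0.1015.
C = 25.6 × 0.1015 = 2.60 mg/L.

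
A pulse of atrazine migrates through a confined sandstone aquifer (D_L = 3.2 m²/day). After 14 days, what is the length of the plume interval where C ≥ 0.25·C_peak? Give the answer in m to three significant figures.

31.5 m

The plume is Gaussian with σ = √(2Dt) = √(2 × 3.2 × 14) = 9.466 m.
C/C_peak = exp(−Δx²/(2σ²)) = 0.25 ⇒ Δx = σ·√(−2 ln 0.25) = 9.466 × 1.665 = 15.76 m.
Width = 2Δx = 31.5 m.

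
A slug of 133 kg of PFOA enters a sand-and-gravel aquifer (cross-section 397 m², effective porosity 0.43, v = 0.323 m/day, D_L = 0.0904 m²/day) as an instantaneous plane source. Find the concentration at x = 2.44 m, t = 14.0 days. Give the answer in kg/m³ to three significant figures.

0.0830 kg/m³

For an instantaneous plane source, C(x,t) = M/(n_e·A·√(4πDt)) · exp(−(x−vt)²/(4Dt)), with n_e·A the pore (flow) area.
Plume center vt = 0.323 × 14.0 = 4.522 m, so the well at 2.44 m is 2.082 m upgradient of the peak.
√(4πDt) = 3.988 m, giving peak height M/(n_e·A·√(4πDt)) = 133/(0.43 × 397 × 3.988) = 0.1954 kg/m³.
(x−vt)²/(4Dt) = (-2.082)²/(4 × 0.0904 × 14.0) = 0.8563; exp(−0.8563) = 0.4247.
C = 0.1954 × 0.4247 = 0.0830 kg/m³.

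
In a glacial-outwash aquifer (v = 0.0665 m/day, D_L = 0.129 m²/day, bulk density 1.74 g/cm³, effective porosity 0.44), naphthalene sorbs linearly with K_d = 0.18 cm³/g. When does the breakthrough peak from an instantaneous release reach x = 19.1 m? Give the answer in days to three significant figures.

Retardation factor R = 1 + ρ_b·K_d/n = 1 + 1.74 × 0.18/0.44 = 1.712.
Sorption retards both mechanisms: v_R = v/R = 0.03884 m/day, D_R = D/R = 0.07535 m²/day.
Peak time from v_R²t² + 2D_R t − x² = 0: t = (√(D_R² + v_R²x²) − D_R)/v_R².
√(D_R² + v_R²x²) = √(0.07535² + 0.03884² × 19.1²) = 0.7457; v_R² = 0.001509.
t = (0.7457 − 0.07535)/0.001509 = 444 days.

444 days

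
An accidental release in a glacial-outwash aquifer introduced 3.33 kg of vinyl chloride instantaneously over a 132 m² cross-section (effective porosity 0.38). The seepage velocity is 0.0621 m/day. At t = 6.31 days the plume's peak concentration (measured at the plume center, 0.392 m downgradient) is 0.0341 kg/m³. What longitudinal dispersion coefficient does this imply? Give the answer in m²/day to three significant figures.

0.0478 m²/day

At the plume center C_max = M/(n_e·A·√(4πDt)), so D = M²/(4πt·(n_e·A·C_max)²).
n_e·A·C_max = 0.38 × 132 × 0.0341 = 1.710 kg/m.
D = 3.33²/(4π × 6.31 × 1.710²) = 0.0478 m²/day.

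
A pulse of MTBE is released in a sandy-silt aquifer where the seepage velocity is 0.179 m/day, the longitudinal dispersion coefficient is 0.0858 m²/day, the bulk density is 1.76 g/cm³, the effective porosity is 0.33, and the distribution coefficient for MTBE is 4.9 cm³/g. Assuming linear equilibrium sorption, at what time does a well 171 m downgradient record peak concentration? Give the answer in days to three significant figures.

Retardation factor R = 1 + ρ_b·K_d/n = 1 + 1.76 × 4.9/0.33 = 27.13.
Sorption retards both mechanisms: v_R = v/R = 0.006598 m/day, D_R = D/R = 0.003163 m²/day.
Peak time from v_R²t² + 2D_R t − x² = 0: t = (√(D_R² + v_R²x²) − D_R)/v_R².
√(D_R² + v_R²x²) = √(0.003163² + 0.006598² × 171²) = 1.128; v_R² = 4.353e-05.
t = (1.128 − 0.003163)/4.353e-05 = 25800 days.

25800 days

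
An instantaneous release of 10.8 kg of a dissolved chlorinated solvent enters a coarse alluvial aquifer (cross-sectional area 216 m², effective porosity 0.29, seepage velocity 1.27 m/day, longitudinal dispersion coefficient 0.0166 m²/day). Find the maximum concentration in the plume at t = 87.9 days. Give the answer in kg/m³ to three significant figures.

0.0403 kg/m³

The peak of an instantaneous 1D plume sits at x = vt; there the Gaussian factor is 1 and C_max = M/(n_e·A·√(4πDt)), where n_e·A is the pore area the mass is dissolved in.
√(4πDt) = √(4π × 0.0166 × 87.9) = 4.282 m, so C_max = 10.8/(0.29 × 216 × 4.282) = 0.0403 kg/m³.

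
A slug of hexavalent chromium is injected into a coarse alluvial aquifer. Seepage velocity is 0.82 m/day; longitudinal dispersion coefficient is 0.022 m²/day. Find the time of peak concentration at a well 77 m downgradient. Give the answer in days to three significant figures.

For the 1D instantaneous-source solution, setting ∂C/∂t = 0 at fixed x gives v²t² + 2Dt − x² = 0, so t = (√(D² + v²x²) − D)/v².
√(D² + v²x²) = √(0.022² + 0.82² × 77²) = 63.14; v² = 0.6724.
t = (63.14 − 0.022)/0.6724 = 93.9 days (vs. the pure-advection estimate x/v = 93.9 d).

93.9 days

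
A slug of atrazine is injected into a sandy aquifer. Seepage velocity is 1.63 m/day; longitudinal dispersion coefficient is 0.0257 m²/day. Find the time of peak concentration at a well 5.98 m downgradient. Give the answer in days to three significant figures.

3.66 days

For the 1D instantaneous-source solution, setting ∂C/∂t = 0 at fixed x gives v²t² + 2Dt − x² = 0, so t = (√(D² + v²x²) − D)/v².
√(D² + v²x²) = √(0.0257² + 1.63² × 5.98²) = 9.747; v² = 2.6569.
t = (9.747 − 0.0257)/2.6569 = 3.66 days (vs. the pure-advection estimate x/v = 3.67 d).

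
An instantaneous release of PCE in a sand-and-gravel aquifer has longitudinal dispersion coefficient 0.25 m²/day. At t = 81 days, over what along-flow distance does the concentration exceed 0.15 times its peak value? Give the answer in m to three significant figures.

The plume is Gaussian with σ = √(2Dt) = √(2 × 0.25 × 81) = 6.364 m.
C/C_peak = exp(−Δx²/(2σ²)) = 0.15 ⇒ Δx = σ·√(−2 ln 0.15) = 6.364 × 1.948 = 12.40 m.
Width = 2Δx = 24.8 m.

24.8 m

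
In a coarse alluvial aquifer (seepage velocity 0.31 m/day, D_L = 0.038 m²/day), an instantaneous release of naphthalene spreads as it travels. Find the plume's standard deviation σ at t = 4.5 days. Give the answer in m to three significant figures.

Dispersive spreading gives a Gaussian with σ² = 2Dt; advection only shifts the center.
σ = √(2 × 0.038 × 4.5) = 0.585 m.

0.585 m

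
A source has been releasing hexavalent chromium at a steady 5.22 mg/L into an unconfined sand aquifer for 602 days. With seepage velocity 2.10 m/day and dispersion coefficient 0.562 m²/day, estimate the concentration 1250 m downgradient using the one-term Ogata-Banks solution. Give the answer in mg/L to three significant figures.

For a continuous step input, C/C₀ ≈ ½·erfc((x−vt)/(2√(Dt))).
vt = 2.10 × 602 = 1264.2 m and 2√(Dt) = 2√(0.562 × 602) = 36.79 m.
Argument (x−vt)/(2√(Dt)) = (1250 − 1264.2)/36.79 = -0.3860; ½·erfc(-0.3860) = 0.7074.
C = 5.22 × 0.7074 = 3.69 mg/L.

3.69 mg/L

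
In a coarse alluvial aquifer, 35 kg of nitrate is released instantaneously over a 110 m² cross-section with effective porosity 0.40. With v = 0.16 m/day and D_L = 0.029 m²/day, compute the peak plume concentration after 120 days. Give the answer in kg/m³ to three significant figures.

0.120 kg/m³

The peak of an instantaneous 1D plume sits at x = vt; there the Gaussian factor is 1 and C_max = M/(n_e·A·√(4πDt)), where n_e·A is the pore area the mass is dissolved in.
√(4πDt) = √(4π × 0.029 × 120) = 6.613 m, so C_max = 35/(0.40 × 110 × 6.613) = 0.120 kg/m³.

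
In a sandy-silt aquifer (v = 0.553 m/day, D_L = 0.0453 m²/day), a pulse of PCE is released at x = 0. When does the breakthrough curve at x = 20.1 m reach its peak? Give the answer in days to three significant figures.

36.2 days

For the 1D instantaneous-source solution, setting ∂C/∂t = 0 at fixed x gives v²t² + 2Dt − x² = 0, so t = (√(D² + v²x²) − D)/v².
√(D² + v²x²) = √(0.0453² + 0.553² × 20.1²) = 11.12; v² = 0.305809.
t = (11.12 − 0.0453)/0.305809 = 36.2 days (vs. the pure-advection estimate x/v = 36.3 d).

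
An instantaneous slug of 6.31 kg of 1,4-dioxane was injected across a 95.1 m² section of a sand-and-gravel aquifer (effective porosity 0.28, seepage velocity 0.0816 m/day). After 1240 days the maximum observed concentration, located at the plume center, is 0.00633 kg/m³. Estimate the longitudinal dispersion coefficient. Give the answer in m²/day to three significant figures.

0.0899 m²/day

At the plume center C_max = M/(n_e·A·√(4πDt)), so D = M²/(4πt·(n_e·A·C_max)²).
n_e·A·C_max = 0.28 × 95.1 × 0.00633 = 0.1686 kg/m.
D = 6.31²/(4π × 1240 × 0.1686²) = 0.0899 m²/day.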